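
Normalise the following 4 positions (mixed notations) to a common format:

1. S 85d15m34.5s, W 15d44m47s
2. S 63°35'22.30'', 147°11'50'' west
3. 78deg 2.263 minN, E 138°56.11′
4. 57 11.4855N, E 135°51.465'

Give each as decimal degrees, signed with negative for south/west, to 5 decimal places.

Point 1:
  Lat: 15′ + 34.5″ = 15.57500′; 85 + 15.57500/60 = 85.259583
  S ⇒ negate
  Lon: 15 + 44/60 + 47/3600 = 15.746389
  W ⇒ negate
Point 2:
  Lat: 63° + 35/60 + 22.3/3600 = 63 + 0.583333 + 0.006194 = 63.589528
  hemisphere S, so the sign is −
  λ: 147° + 11/60 + 50/3600 = 147 + 0.183333 + 0.013889 = 147.197222
  W → negative
Point 3:
  Lat: 2.263′ = 0.037717°; total 78.037717
  N ⇒ keep positive
  Lon: 138 + 56.11/60 = 138.935167
  E → positive
Point 4:
  φ: 57 + 11.4855/60 = 57.191425
  N ⇒ keep positive
  λ: 51.465′ = 0.857750°; total 135.857750
  E → positive

1. -85.25958, -15.74639
2. -63.58953, -147.19722
3. 78.03772, 138.93517
4. 57.19143, 135.85775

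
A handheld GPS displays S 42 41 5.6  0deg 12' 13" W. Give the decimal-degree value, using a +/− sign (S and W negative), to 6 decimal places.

-42.684889, -0.203611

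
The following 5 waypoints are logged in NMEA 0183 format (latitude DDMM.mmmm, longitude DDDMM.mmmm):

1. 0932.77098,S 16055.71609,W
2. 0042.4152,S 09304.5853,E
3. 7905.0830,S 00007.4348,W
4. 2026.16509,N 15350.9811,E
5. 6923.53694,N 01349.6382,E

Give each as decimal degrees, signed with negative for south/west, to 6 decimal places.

Point 1:
  φ: degrees = first 2 digits = 9, minutes = 32.77098; 9 + 32.77098/60 = 9.5461830
  S → negative
  Longitude: split at 3 digits → 160° and 55.71609′; 160 + 55.71609/60 = 160.9286015
  hemisphere W, so the sign is −
Point 2:
  Lat: degrees = first 2 digits = 0, minutes = 42.4152; 0 + 42.4152/60 = 0.7069200
  S ⇒ negate
  λ: degrees = first 3 digits = 93, minutes = 4.5853; 93 + 4.5853/60 = 93.0764217
  E → positive
Point 3:
  φ: split at 2 digits → 79° and 5.083′; 79 + 5.083/60 = 79.0847167
  S ⇒ negate
  Lon: split at 3 digits → 000° and 7.4348′; 0 + 7.4348/60 = 0.1239133
  W → negative
Point 4:
  φ: split at 2 digits → 20° and 26.16509′; 20 + 26.16509/60 = 20.4360848
  N → positive
  Longitude: degrees = first 3 digits = 153, minutes = 50.9811; 153 + 50.9811/60 = 153.8496850
  E ⇒ keep positive
Point 5:
  φ: split at 2 digits → 69° and 23.53694′; 69 + 23.53694/60 = 69.3922823
  N → positive
  Lon: split at 3 digits → 013° and 49.6382′; 13 + 49.6382/60 = 13.8273033
  E → positive

1. -9.546183, -160.928602
2. -0.706920, 93.076422
3. -79.084717, -0.123913
4. 20.436085, 153.849685
5. 69.392282, 13.827303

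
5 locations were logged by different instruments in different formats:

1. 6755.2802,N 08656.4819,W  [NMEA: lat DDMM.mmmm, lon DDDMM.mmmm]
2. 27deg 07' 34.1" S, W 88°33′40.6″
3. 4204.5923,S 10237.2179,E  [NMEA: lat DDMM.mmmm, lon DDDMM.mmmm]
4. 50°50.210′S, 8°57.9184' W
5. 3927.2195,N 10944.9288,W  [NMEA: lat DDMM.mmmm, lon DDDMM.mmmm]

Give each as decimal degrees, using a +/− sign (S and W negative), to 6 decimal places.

Point 1:
  φ: split at 2 digits → 67° and 55.2802′; 67 + 55.2802/60 = 67.9213367
  N ⇒ keep positive
  λ: split at 3 digits → 086° and 56.4819′; 86 + 56.4819/60 = 86.9413650
  W → negative
Point 2:
  φ: 27 + 7/60 + 34.1/3600 = 27.1261389
  S → negative
  Longitude: 33′ + 40.6″ = 33.67667′; 88 + 33.67667/60 = 88.5612778
  W → negative
Point 3:
  Latitude: split at 2 digits → 42° and 4.5923′; 42 + 4.5923/60 = 42.0765383
  hemisphere S, so the sign is −
  Longitude: degrees = first 3 digits = 102, minutes = 37.2179; 102 + 37.2179/60 = 102.6202983
  E → positive
Point 4:
  Lat: 50 + 50.21/60 = 50.8368333
  S ⇒ negate
  Longitude: 8 + 57.9184/60 = 8.9653067
  W → negative
Point 5:
  φ: degrees = first 2 digits = 39, minutes = 27.2195; 39 + 27.2195/60 = 39.4536583
  N ⇒ keep positive
  Longitude: split at 3 digits → 109° and 44.9288′; 109 + 44.9288/60 = 109.7488133
  W ⇒ negate

1. 67.921337, -86.941365
2. -27.126139, -88.561278
3. -42.076538, 102.620298
4. -50.836833, -8.965307
5. 39.453658, -109.748813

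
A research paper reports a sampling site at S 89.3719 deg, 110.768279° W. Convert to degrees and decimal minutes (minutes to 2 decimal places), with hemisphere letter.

Latitude: 89° + 0.371900 × 60 = 89° 22.3140′
λ: minutes = (110.768279 − 110) × 60 = 46.0967

89° 22.31′ S, 110° 46.10′ W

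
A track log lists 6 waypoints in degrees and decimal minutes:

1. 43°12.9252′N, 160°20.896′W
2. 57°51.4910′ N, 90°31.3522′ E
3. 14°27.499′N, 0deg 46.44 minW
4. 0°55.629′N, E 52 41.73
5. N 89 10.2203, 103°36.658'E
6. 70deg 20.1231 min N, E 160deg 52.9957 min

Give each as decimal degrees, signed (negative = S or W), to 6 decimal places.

Point 1:
  Lat: 43 + 12.9252/60 = 43.2154200
  N ⇒ keep positive
  Longitude: 160 + 20.896/60 = 160.3482667
  W ⇒ negate
Point 2:
  Latitude: 57 + 51.491/60 = 57.8581833
  N → positive
  λ: 31.3522′ = 0.522537°; total 90.5225367
  E ⇒ keep positive
Point 3:
  φ: 14 + 27.499/60 = 14.4583167
  N ⇒ keep positive
  λ: 0 + 46.44/60 = 0.7740000
  hemisphere W, so the sign is −
Point 4:
  φ: 55.629′ = 0.927150°; total 0.9271500
  N ⇒ keep positive
  λ: 41.73′ = 0.695500°; total 52.6955000
  E ⇒ keep positive
Point 5:
  φ: 89 + 10.2203/60 = 89.1703383
  N ⇒ keep positive
  Longitude: 103 + 36.658/60 = 103.6109667
  E → positive
Point 6:
  φ: 70 + 20.1231/60 = 70.3353850
  N ⇒ keep positive
  Longitude: 160 + 52.9957/60 = 160.8832617
  E ⇒ keep positive

1. 43.215420, -160.348267
2. 57.858183, 90.522537
3. 14.458317, -0.774000
4. 0.927150, 52.695500
5. 89.170338, 103.610967
6. 70.335385, 160.883262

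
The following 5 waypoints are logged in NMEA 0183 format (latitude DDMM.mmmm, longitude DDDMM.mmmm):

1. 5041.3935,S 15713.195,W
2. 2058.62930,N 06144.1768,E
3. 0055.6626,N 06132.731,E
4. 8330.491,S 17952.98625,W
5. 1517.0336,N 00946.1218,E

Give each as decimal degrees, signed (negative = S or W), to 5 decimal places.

Point 1:
  Latitude: split at 2 digits → 50° and 41.3935′; 50 + 41.3935/60 = 50.689892
  S → negative
  λ: split at 3 digits → 157° and 13.195′; 157 + 13.195/60 = 157.219917
  W ⇒ negate
Point 2:
  Latitude: degrees = first 2 digits = 20, minutes = 58.6293; 20 + 58.6293/60 = 20.977155
  N ⇒ keep positive
  λ: degrees = first 3 digits = 61, minutes = 44.1768; 61 + 44.1768/60 = 61.736280
  E ⇒ keep positive
Point 3:
  φ: split at 2 digits → 00° and 55.6626′; 0 + 55.6626/60 = 0.927710
  N → positive
  Longitude: degrees = first 3 digits = 61, minutes = 32.731; 61 + 32.731/60 = 61.545517
  E → positive
Point 4:
  φ: degrees = first 2 digits = 83, minutes = 30.491; 83 + 30.491/60 = 83.508183
  S → negative
  Longitude: split at 3 digits → 179° and 52.98625′; 179 + 52.98625/60 = 179.883104
  W → negative
Point 5:
  φ: degrees = first 2 digits = 15, minutes = 17.0336; 15 + 17.0336/60 = 15.283893
  N ⇒ keep positive
  Longitude: degrees = first 3 digits = 9, minutes = 46.1218; 9 + 46.1218/60 = 9.768697
  E ⇒ keep positive

1. -50.68989, -157.21992
2. 20.97716, 61.73628
3. 0.92771, 61.54552
4. -83.50818, -179.88310
5. 15.28389, 9.76870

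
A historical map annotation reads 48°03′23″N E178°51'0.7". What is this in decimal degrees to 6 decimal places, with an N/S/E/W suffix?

48.056389° N, 178.850194° E

Latitude: 48° + 3/60 + 23/3600 = 48 + 0.050000 + 0.006389 = 48.0563889
Lon: 51′ + 0.7″ = 51.01167′; 178 + 51.01167/60 = 178.8501944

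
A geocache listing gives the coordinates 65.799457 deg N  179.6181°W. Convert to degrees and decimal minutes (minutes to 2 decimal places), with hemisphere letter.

Latitude: minutes = (65.799457 − 65) × 60 = 47.9674
Longitude: 179° + 0.618100 × 60 = 179° 37.0860′

65° 47.97′ N, 179° 37.09′ W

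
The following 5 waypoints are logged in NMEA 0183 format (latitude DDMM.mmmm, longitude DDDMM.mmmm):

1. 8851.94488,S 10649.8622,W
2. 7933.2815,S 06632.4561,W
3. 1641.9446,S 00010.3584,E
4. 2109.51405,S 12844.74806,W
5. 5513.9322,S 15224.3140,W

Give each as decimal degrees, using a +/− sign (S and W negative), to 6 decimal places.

Point 1:
  Latitude: degrees = first 2 digits = 88, minutes = 51.94488; 88 + 51.94488/60 = 88.8657480
  hemisphere S, so the sign is −
  λ: degrees = first 3 digits = 106, minutes = 49.8622; 106 + 49.8622/60 = 106.8310367
  hemisphere W, so the sign is −
Point 2:
  φ: split at 2 digits → 79° and 33.2815′; 79 + 33.2815/60 = 79.5546917
  hemisphere S, so the sign is −
  Longitude: degrees = first 3 digits = 66, minutes = 32.4561; 66 + 32.4561/60 = 66.5409350
  W → negative
Point 3:
  Lat: split at 2 digits → 16° and 41.9446′; 16 + 41.9446/60 = 16.6990767
  S → negative
  λ: split at 3 digits → 000° and 10.3584′; 0 + 10.3584/60 = 0.1726400
  E → positive
Point 4:
  Lat: degrees = first 2 digits = 21, minutes = 9.51405; 21 + 9.51405/60 = 21.1585675
  S ⇒ negate
  Lon: degrees = first 3 digits = 128, minutes = 44.74806; 128 + 44.74806/60 = 128.7458010
  W → negative
Point 5:
  Lat: degrees = first 2 digits = 55, minutes = 13.9322; 55 + 13.9322/60 = 55.2322033
  S → negative
  Longitude: split at 3 digits → 152° and 24.314′; 152 + 24.314/60 = 152.4052333
  hemisphere W, so the sign is −

1. -88.865748, -106.831037
2. -79.554692, -66.540935
3. -16.699077, 0.172640
4. -21.158568, -128.745801
5. -55.232203, -152.405233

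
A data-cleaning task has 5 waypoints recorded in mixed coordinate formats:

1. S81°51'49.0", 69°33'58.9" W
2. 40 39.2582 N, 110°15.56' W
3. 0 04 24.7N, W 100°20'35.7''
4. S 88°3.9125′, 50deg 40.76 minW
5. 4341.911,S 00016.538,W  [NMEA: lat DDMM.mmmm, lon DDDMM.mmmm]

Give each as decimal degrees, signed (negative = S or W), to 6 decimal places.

Point 1:
  Latitude: 51′ + 49″ = 51.81667′; 81 + 51.81667/60 = 81.8636111
  S ⇒ negate
  Longitude: 69 + 33/60 + 58.9/3600 = 69.5663611
  W ⇒ negate
Point 2:
  Latitude: 39.2582′ = 0.654303°; total 40.6543033
  N ⇒ keep positive
  Lon: 110 + 15.56/60 = 110.2593333
  hemisphere W, so the sign is −
Point 3:
  φ: 0° + 4/60 + 24.7/3600 = 0 + 0.066667 + 0.006861 = 0.0735278
  N → positive
  Longitude: 20′ + 35.7″ = 20.59500′; 100 + 20.59500/60 = 100.3432500
  W ⇒ negate
Point 4:
  φ: 3.9125′ = 0.065208°; total 88.0652083
  S → negative
  λ: 40.76′ = 0.679333°; total 50.6793333
  hemisphere W, so the sign is −
Point 5:
  Latitude: degrees = first 2 digits = 43, minutes = 41.911; 43 + 41.911/60 = 43.6985167
  S → negative
  λ: degrees = first 3 digits = 0, minutes = 16.538; 0 + 16.538/60 = 0.2756333
  W → negative

1. -81.863611, -69.566361
2. 40.654303, -110.259333
3. 0.073528, -100.343250
4. -88.065208, -50.679333
5. -43.698517, -0.275633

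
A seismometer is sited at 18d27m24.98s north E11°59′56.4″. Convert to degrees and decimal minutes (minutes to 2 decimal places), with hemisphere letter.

φ: 27 + 24.98/60 = 27.4163′
Lon: 59 + 56.4/60 = 59.9400′

18° 27.42′ N, 11° 59.94′ E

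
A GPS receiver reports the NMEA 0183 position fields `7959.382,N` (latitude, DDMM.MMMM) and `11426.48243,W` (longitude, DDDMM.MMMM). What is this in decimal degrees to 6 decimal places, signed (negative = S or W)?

79.989700, -114.441374

Lat: degrees = first 2 digits = 79, minutes = 59.382; 79 + 59.382/60 = 79.9897000
N ⇒ keep positive
Lon: split at 3 digits → 114° and 26.48243′; 114 + 26.48243/60 = 114.4413738
hemisphere W, so the sign is −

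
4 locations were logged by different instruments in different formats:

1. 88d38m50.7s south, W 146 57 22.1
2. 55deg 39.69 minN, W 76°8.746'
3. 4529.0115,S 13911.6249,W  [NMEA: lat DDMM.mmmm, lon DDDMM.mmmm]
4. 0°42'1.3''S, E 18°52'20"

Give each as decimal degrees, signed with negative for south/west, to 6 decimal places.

1. -88.647417, -146.956139
2. 55.661500, -76.145767
3. -45.483525, -139.193748
4. -0.700361, 18.872222

Point 1:
  Latitude: 88 + 38/60 + 50.7/3600 = 88.6474167
  S ⇒ negate
  λ: 57′ + 22.1″ = 57.36833′; 146 + 57.36833/60 = 146.9561389
  hemisphere W, so the sign is −
Point 2:
  Lat: 55 + 39.69/60 = 55.6615000
  N → positive
  λ: 76 + 8.746/60 = 76.1457667
  hemisphere W, so the sign is −
Point 3:
  Latitude: split at 2 digits → 45° and 29.0115′; 45 + 29.0115/60 = 45.4835250
  S ⇒ negate
  λ: degrees = first 3 digits = 139, minutes = 11.6249; 139 + 11.6249/60 = 139.1937483
  hemisphere W, so the sign is −
Point 4:
  Lat: 0° + 42/60 + 1.3/3600 = 0 + 0.700000 + 0.000361 = 0.7003611
  S → negative
  Longitude: 18 + 52/60 + 20/3600 = 18.8722222
  E → positive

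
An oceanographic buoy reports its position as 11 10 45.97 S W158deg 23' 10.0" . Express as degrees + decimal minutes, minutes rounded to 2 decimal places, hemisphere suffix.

11° 10.77′ S, 158° 23.17′ W

Latitude: seconds/60 = 0.76617; minutes = 10 + 0.76617 = 10.7662
Longitude: 23 + 10/60 = 23.1667′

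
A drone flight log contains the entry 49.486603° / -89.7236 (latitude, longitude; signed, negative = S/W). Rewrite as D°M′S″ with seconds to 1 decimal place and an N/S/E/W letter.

49°29′11.8″ N, 89°43′25.0″ W

Latitude: 0.486603 × 60 = 29.19618′ → 29′, remainder × 60 = 11.771″
Longitude is negative → W; |value| = 89.723600
λ: 0.723600° → 43.41600′; 0.41600 × 60 = 24.960″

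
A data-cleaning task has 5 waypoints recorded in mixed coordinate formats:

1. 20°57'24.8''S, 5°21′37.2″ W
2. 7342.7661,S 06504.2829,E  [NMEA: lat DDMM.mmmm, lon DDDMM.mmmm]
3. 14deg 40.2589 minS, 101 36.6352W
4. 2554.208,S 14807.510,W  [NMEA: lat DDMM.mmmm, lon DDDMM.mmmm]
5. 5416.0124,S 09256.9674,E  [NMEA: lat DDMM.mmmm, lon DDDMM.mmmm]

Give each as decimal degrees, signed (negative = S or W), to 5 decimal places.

Point 1:
  Latitude: 57′ + 24.8″ = 57.41333′; 20 + 57.41333/60 = 20.956889
  S ⇒ negate
  Lon: 5° + 21/60 + 37.2/3600 = 5 + 0.350000 + 0.010333 = 5.360333
  hemisphere W, so the sign is −
Point 2:
  φ: split at 2 digits → 73° and 42.7661′; 73 + 42.7661/60 = 73.712768
  hemisphere S, so the sign is −
  Longitude: degrees = first 3 digits = 65, minutes = 4.2829; 65 + 4.2829/60 = 65.071382
  E → positive
Point 3:
  φ: 40.2589′ = 0.670982°; total 14.670982
  hemisphere S, so the sign is −
  Longitude: 101 + 36.6352/60 = 101.610587
  hemisphere W, so the sign is −
Point 4:
  Latitude: split at 2 digits → 25° and 54.208′; 25 + 54.208/60 = 25.903467
  S → negative
  Longitude: split at 3 digits → 148° and 7.51′; 148 + 7.51/60 = 148.125167
  W → negative
Point 5:
  φ: degrees = first 2 digits = 54, minutes = 16.0124; 54 + 16.0124/60 = 54.266873
  hemisphere S, so the sign is −
  Longitude: degrees = first 3 digits = 92, minutes = 56.9674; 92 + 56.9674/60 = 92.949457
  E ⇒ keep positive

1. -20.95689, -5.36033
2. -73.71277, 65.07138
3. -14.67098, -101.61059
4. -25.90347, -148.12517
5. -54.26687, 92.94946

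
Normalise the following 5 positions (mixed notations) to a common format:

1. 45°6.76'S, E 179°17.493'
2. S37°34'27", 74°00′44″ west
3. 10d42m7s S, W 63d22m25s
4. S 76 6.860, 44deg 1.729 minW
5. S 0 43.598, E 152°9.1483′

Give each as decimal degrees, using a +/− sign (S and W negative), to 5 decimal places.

1. -45.11267, 179.29155
2. -37.57417, -74.01222
3. -10.70194, -63.37361
4. -76.11433, -44.02882
5. -0.72663, 152.15247

Point 1:
  Lat: 45 + 6.76/60 = 45.112667
  hemisphere S, so the sign is −
  Lon: 17.493′ = 0.291550°; total 179.291550
  E → positive
Point 2:
  Lat: 37 + 34/60 + 27/3600 = 37.574167
  S ⇒ negate
  Lon: 74 + 0/60 + 44/3600 = 74.012222
  hemisphere W, so the sign is −
Point 3:
  φ: 42′ + 7″ = 42.11667′; 10 + 42.11667/60 = 10.701944
  S → negative
  Longitude: 63° + 22/60 + 25/3600 = 63 + 0.366667 + 0.006944 = 63.373611
  hemisphere W, so the sign is −
Point 4:
  Latitude: 6.86′ = 0.114333°; total 76.114333
  S → negative
  Lon: 1.729′ = 0.028817°; total 44.028817
  W ⇒ negate
Point 5:
  φ: 0 + 43.598/60 = 0.726633
  S → negative
  Lon: 152 + 9.1483/60 = 152.152472
  E → positive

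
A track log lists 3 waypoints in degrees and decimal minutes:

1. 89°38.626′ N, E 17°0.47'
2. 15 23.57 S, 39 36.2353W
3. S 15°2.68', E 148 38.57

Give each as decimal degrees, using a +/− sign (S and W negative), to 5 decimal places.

Point 1:
  Latitude: 89 + 38.626/60 = 89.643767
  N → positive
  λ: 17 + 0.47/60 = 17.007833
  E ⇒ keep positive
Point 2:
  Latitude: 15 + 23.57/60 = 15.392833
  S ⇒ negate
  Longitude: 39 + 36.2353/60 = 39.603922
  hemisphere W, so the sign is −
Point 3:
  Latitude: 2.68′ = 0.044667°; total 15.044667
  S → negative
  Longitude: 148 + 38.57/60 = 148.642833
  E → positive

1. 89.64377, 17.00783
2. -15.39283, -39.60392
3. -15.04467, 148.64283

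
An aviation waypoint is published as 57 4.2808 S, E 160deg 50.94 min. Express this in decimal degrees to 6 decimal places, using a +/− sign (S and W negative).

-57.071347, 160.849000

φ: 57 + 4.2808/60 = 57.0713467
hemisphere S, so the sign is −
Longitude: 50.94′ = 0.849000°; total 160.8490000
E → positive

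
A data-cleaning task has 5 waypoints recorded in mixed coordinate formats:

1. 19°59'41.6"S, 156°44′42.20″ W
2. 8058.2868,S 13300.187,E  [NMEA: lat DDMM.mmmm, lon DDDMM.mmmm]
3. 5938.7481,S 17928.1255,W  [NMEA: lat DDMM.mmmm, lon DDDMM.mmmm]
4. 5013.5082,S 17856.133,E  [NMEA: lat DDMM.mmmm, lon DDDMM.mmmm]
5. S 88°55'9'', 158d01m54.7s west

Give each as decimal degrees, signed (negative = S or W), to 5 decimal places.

Point 1:
  Lat: 19 + 59/60 + 41.6/3600 = 19.994889
  S → negative
  Longitude: 156° + 44/60 + 42.2/3600 = 156 + 0.733333 + 0.011722 = 156.745056
  W ⇒ negate
Point 2:
  Latitude: degrees = first 2 digits = 80, minutes = 58.2868; 80 + 58.2868/60 = 80.971447
  S → negative
  λ: split at 3 digits → 133° and 0.187′; 133 + 0.187/60 = 133.003117
  E → positive
Point 3:
  Lat: split at 2 digits → 59° and 38.7481′; 59 + 38.7481/60 = 59.645802
  hemisphere S, so the sign is −
  Lon: split at 3 digits → 179° and 28.1255′; 179 + 28.1255/60 = 179.468758
  W ⇒ negate
Point 4:
  φ: split at 2 digits → 50° and 13.5082′; 50 + 13.5082/60 = 50.225137
  hemisphere S, so the sign is −
  Lon: split at 3 digits → 178° and 56.133′; 178 + 56.133/60 = 178.935550
  E ⇒ keep positive
Point 5:
  φ: 55′ + 9″ = 55.15000′; 88 + 55.15000/60 = 88.919167
  S ⇒ negate
  λ: 158° + 1/60 + 54.7/3600 = 158 + 0.016667 + 0.015194 = 158.031861
  hemisphere W, so the sign is −

1. -19.99489, -156.74506
2. -80.97145, 133.00312
3. -59.64580, -179.46876
4. -50.22514, 178.93555
5. -88.91917, -158.03186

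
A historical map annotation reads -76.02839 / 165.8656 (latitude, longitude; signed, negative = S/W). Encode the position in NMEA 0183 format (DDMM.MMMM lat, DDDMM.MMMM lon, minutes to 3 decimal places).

Latitude is negative → S; |value| = 76.028390
Lat: minutes = (76.028390 − 76) × 60 = 1.70340
λ: 165° + 0.865600 × 60 = 165° 51.93600′

7601.703,S / 16551.936,E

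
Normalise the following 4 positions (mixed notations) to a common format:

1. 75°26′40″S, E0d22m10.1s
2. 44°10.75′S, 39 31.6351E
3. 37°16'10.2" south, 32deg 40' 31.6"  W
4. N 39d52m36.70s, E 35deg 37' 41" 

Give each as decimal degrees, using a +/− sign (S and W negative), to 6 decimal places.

1. -75.444444, 0.369472
2. -44.179167, 39.527252
3. -37.269500, -32.675444
4. 39.876861, 35.628056

Point 1:
  Lat: 26′ + 40″ = 26.66667′; 75 + 26.66667/60 = 75.4444444
  S ⇒ negate
  Lon: 0° + 22/60 + 10.1/3600 = 0 + 0.366667 + 0.002806 = 0.3694722
  E → positive
Point 2:
  Lat: 10.75′ = 0.179167°; total 44.1791667
  S ⇒ negate
  Lon: 31.6351′ = 0.527252°; total 39.5272517
  E → positive
Point 3:
  Lat: 37 + 16/60 + 10.2/3600 = 37.2695000
  S ⇒ negate
  Lon: 32 + 40/60 + 31.6/3600 = 32.6754444
  hemisphere W, so the sign is −
Point 4:
  Lat: 39° + 52/60 + 36.7/3600 = 39 + 0.866667 + 0.010194 = 39.8768611
  N ⇒ keep positive
  Lon: 35° + 37/60 + 41/3600 = 35 + 0.616667 + 0.011389 = 35.6280556
  E ⇒ keep positive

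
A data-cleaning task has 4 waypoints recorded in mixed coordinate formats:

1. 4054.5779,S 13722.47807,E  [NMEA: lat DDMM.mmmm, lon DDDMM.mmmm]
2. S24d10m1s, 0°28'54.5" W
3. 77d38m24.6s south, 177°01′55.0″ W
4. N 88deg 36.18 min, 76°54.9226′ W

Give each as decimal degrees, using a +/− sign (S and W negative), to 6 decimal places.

Point 1:
  Latitude: degrees = first 2 digits = 40, minutes = 54.5779; 40 + 54.5779/60 = 40.9096317
  S ⇒ negate
  Longitude: split at 3 digits → 137° and 22.47807′; 137 + 22.47807/60 = 137.3746345
  E ⇒ keep positive
Point 2:
  φ: 24° + 10/60 + 1/3600 = 24 + 0.166667 + 0.000278 = 24.1669444
  hemisphere S, so the sign is −
  Longitude: 0 + 28/60 + 54.5/3600 = 0.4818056
  W → negative
Point 3:
  Lat: 77° + 38/60 + 24.6/3600 = 77 + 0.633333 + 0.006833 = 77.6401667
  S ⇒ negate
  λ: 177 + 1/60 + 55/3600 = 177.0319444
  W ⇒ negate
Point 4:
  Latitude: 36.18′ = 0.603000°; total 88.6030000
  N ⇒ keep positive
  Lon: 76 + 54.9226/60 = 76.9153767
  W → negative

1. -40.909632, 137.374635
2. -24.166944, -0.481806
3. -77.640167, -177.031944
4. 88.603000, -76.915377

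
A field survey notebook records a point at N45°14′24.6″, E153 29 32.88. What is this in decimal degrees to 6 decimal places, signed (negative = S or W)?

45.240167, 153.492467

φ: 45° + 14/60 + 24.6/3600 = 45 + 0.233333 + 0.006833 = 45.2401667
N ⇒ keep positive
λ: 29′ + 32.88″ = 29.54800′; 153 + 29.54800/60 = 153.4924667
E ⇒ keep positive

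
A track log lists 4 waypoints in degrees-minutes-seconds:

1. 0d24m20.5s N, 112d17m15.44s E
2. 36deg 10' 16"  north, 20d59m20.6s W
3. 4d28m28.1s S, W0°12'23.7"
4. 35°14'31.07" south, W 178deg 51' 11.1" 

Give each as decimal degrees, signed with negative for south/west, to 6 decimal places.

Point 1:
  Latitude: 24′ + 20.5″ = 24.34167′; 0 + 24.34167/60 = 0.4056944
  N → positive
  λ: 112° + 17/60 + 15.44/3600 = 112 + 0.283333 + 0.004289 = 112.2876222
  E → positive
Point 2:
  φ: 36° + 10/60 + 16/3600 = 36 + 0.166667 + 0.004444 = 36.1711111
  N → positive
  Lon: 20° + 59/60 + 20.6/3600 = 20 + 0.983333 + 0.005722 = 20.9890556
  W ⇒ negate
Point 3:
  Latitude: 28′ + 28.1″ = 28.46833′; 4 + 28.46833/60 = 4.4744722
  hemisphere S, so the sign is −
  Lon: 12′ + 23.7″ = 12.39500′; 0 + 12.39500/60 = 0.2065833
  hemisphere W, so the sign is −
Point 4:
  Lat: 35° + 14/60 + 31.07/3600 = 35 + 0.233333 + 0.008631 = 35.2419639
  hemisphere S, so the sign is −
  Lon: 51′ + 11.1″ = 51.18500′; 178 + 51.18500/60 = 178.8530833
  hemisphere W, so the sign is −

1. 0.405694, 112.287622
2. 36.171111, -20.989056
3. -4.474472, -0.206583
4. -35.241964, -178.853083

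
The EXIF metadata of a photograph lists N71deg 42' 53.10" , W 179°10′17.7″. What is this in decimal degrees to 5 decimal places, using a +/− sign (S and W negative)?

Latitude: 42′ + 53.1″ = 42.88500′; 71 + 42.88500/60 = 71.714750
N ⇒ keep positive
Lon: 179° + 10/60 + 17.7/3600 = 179 + 0.166667 + 0.004917 = 179.171583
W ⇒ negate

71.71475, -179.17158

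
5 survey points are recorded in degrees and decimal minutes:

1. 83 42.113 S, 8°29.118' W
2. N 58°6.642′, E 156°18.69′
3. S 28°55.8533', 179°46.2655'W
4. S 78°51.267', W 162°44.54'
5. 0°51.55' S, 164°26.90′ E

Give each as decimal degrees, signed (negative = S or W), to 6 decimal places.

Point 1:
  Latitude: 42.113′ = 0.701883°; total 83.7018833
  hemisphere S, so the sign is −
  Longitude: 29.118′ = 0.485300°; total 8.4853000
  W → negative
Point 2:
  Lat: 6.642′ = 0.110700°; total 58.1107000
  N → positive
  Lon: 18.69′ = 0.311500°; total 156.3115000
  E → positive
Point 3:
  Lat: 28 + 55.8533/60 = 28.9308883
  hemisphere S, so the sign is −
  Lon: 46.2655′ = 0.771092°; total 179.7710917
  W → negative
Point 4:
  Lat: 51.267′ = 0.854450°; total 78.8544500
  hemisphere S, so the sign is −
  Longitude: 44.54′ = 0.742333°; total 162.7423333
  W ⇒ negate
Point 5:
  φ: 0 + 51.55/60 = 0.8591667
  S → negative
  Longitude: 164 + 26.9/60 = 164.4483333
  E → positive

1. -83.701883, -8.485300
2. 58.110700, 156.311500
3. -28.930888, -179.771092
4. -78.854450, -162.742333
5. -0.859167, 164.448333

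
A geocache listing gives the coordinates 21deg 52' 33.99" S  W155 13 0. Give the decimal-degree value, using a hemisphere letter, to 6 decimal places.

21.876108° S, 155.216667° W

Lat: 52′ + 33.99″ = 52.56650′; 21 + 52.56650/60 = 21.8761083
Longitude: 155 + 13/60 + 0/3600 = 155.2166667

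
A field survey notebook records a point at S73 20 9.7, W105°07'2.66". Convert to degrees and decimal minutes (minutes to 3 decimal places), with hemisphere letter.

φ: 20 + 9.7/60 = 20.16167′
Lon: 7 + 2.66/60 = 7.04433′

73° 20.162′ S, 105° 7.044′ W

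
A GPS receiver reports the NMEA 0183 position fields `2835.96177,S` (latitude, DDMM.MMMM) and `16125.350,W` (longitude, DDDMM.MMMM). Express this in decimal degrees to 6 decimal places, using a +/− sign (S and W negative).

-28.599363, -161.422500

Lat: degrees = first 2 digits = 28, minutes = 35.96177; 28 + 35.96177/60 = 28.5993628
S ⇒ negate
Longitude: split at 3 digits → 161° and 25.35′; 161 + 25.35/60 = 161.4225000
W ⇒ negate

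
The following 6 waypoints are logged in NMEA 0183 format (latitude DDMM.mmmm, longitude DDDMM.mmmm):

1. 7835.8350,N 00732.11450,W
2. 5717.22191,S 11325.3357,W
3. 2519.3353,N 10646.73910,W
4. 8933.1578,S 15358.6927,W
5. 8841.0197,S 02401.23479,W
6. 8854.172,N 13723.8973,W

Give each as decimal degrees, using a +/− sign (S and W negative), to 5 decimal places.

1. 78.59725, -7.53524
2. -57.28703, -113.42226
3. 25.32226, -106.77899
4. -89.55263, -153.97821
5. -88.68366, -24.02058
6. 88.90287, -137.39829

Point 1:
  φ: degrees = first 2 digits = 78, minutes = 35.835; 78 + 35.835/60 = 78.597250
  N → positive
  Lon: split at 3 digits → 007° and 32.1145′; 7 + 32.1145/60 = 7.535242
  hemisphere W, so the sign is −
Point 2:
  φ: degrees = first 2 digits = 57, minutes = 17.22191; 57 + 17.22191/60 = 57.287032
  S ⇒ negate
  Longitude: degrees = first 3 digits = 113, minutes = 25.3357; 113 + 25.3357/60 = 113.422262
  hemisphere W, so the sign is −
Point 3:
  φ: degrees = first 2 digits = 25, minutes = 19.3353; 25 + 19.3353/60 = 25.322255
  N ⇒ keep positive
  Longitude: split at 3 digits → 106° and 46.7391′; 106 + 46.7391/60 = 106.778985
  W ⇒ negate
Point 4:
  φ: split at 2 digits → 89° and 33.1578′; 89 + 33.1578/60 = 89.552630
  hemisphere S, so the sign is −
  Lon: split at 3 digits → 153° and 58.6927′; 153 + 58.6927/60 = 153.978212
  W ⇒ negate
Point 5:
  φ: degrees = first 2 digits = 88, minutes = 41.0197; 88 + 41.0197/60 = 88.683662
  S ⇒ negate
  Lon: degrees = first 3 digits = 24, minutes = 1.23479; 24 + 1.23479/60 = 24.020580
  hemisphere W, so the sign is −
Point 6:
  Lat: split at 2 digits → 88° and 54.172′; 88 + 54.172/60 = 88.902867
  N ⇒ keep positive
  λ: split at 3 digits → 137° and 23.8973′; 137 + 23.8973/60 = 137.398288
  hemisphere W, so the sign is −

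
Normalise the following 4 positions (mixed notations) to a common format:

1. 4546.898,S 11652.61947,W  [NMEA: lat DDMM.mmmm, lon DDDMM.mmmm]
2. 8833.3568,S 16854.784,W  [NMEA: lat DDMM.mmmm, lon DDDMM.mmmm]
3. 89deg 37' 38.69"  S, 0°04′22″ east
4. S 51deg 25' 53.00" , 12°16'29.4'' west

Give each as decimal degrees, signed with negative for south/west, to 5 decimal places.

Point 1:
  Lat: degrees = first 2 digits = 45, minutes = 46.898; 45 + 46.898/60 = 45.781633
  S ⇒ negate
  Lon: split at 3 digits → 116° and 52.61947′; 116 + 52.61947/60 = 116.876991
  W → negative
Point 2:
  Latitude: split at 2 digits → 88° and 33.3568′; 88 + 33.3568/60 = 88.555947
  S ⇒ negate
  Lon: split at 3 digits → 168° and 54.784′; 168 + 54.784/60 = 168.913067
  W → negative
Point 3:
  Latitude: 37′ + 38.69″ = 37.64483′; 89 + 37.64483/60 = 89.627414
  S → negative
  Longitude: 0° + 4/60 + 22/3600 = 0 + 0.066667 + 0.006111 = 0.072778
  E → positive
Point 4:
  Lat: 51 + 25/60 + 53/3600 = 51.431389
  S → negative
  Longitude: 12 + 16/60 + 29.4/3600 = 12.274833
  hemisphere W, so the sign is −

1. -45.78163, -116.87699
2. -88.55595, -168.91307
3. -89.62741, 0.07278
4. -51.43139, -12.27483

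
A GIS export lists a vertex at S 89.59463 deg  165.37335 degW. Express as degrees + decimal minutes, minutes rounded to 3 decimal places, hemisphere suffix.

89° 35.678′ S, 165° 22.401′ W

φ: 89° + 0.594630 × 60 = 89° 35.67780′
Longitude: minutes = (165.373350 − 165) × 60 = 22.40100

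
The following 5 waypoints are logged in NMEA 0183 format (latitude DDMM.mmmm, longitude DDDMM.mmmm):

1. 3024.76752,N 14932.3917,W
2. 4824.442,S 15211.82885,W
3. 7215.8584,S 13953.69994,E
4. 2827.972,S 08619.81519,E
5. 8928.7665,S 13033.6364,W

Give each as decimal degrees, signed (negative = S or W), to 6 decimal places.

1. 30.412792, -149.539862
2. -48.407367, -152.197148
3. -72.264307, 139.894999
4. -28.466200, 86.330253
5. -89.479442, -130.560607

Point 1:
  Lat: degrees = first 2 digits = 30, minutes = 24.76752; 30 + 24.76752/60 = 30.4127920
  N ⇒ keep positive
  Lon: split at 3 digits → 149° and 32.3917′; 149 + 32.3917/60 = 149.5398617
  hemisphere W, so the sign is −
Point 2:
  Lat: split at 2 digits → 48° and 24.442′; 48 + 24.442/60 = 48.4073667
  S ⇒ negate
  Longitude: split at 3 digits → 152° and 11.82885′; 152 + 11.82885/60 = 152.1971475
  hemisphere W, so the sign is −
Point 3:
  φ: split at 2 digits → 72° and 15.8584′; 72 + 15.8584/60 = 72.2643067
  hemisphere S, so the sign is −
  Lon: degrees = first 3 digits = 139, minutes = 53.69994; 139 + 53.69994/60 = 139.8949990
  E → positive
Point 4:
  Latitude: degrees = first 2 digits = 28, minutes = 27.972; 28 + 27.972/60 = 28.4662000
  S → negative
  λ: degrees = first 3 digits = 86, minutes = 19.81519; 86 + 19.81519/60 = 86.3302532
  E ⇒ keep positive
Point 5:
  Lat: degrees = first 2 digits = 89, minutes = 28.7665; 89 + 28.7665/60 = 89.4794417
  hemisphere S, so the sign is −
  Lon: split at 3 digits → 130° and 33.6364′; 130 + 33.6364/60 = 130.5606067
  W → negative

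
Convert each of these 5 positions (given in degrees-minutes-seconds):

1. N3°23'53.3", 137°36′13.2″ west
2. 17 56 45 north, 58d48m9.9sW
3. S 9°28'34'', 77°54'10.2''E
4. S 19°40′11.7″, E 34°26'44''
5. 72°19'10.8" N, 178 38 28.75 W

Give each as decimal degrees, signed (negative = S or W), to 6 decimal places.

Point 1:
  Lat: 3 + 23/60 + 53.3/3600 = 3.3981389
  N ⇒ keep positive
  Longitude: 137 + 36/60 + 13.2/3600 = 137.6036667
  W → negative
Point 2:
  φ: 56′ + 45″ = 56.75000′; 17 + 56.75000/60 = 17.9458333
  N ⇒ keep positive
  Longitude: 58° + 48/60 + 9.9/3600 = 58 + 0.800000 + 0.002750 = 58.8027500
  W ⇒ negate
Point 3:
  φ: 9 + 28/60 + 34/3600 = 9.4761111
  S ⇒ negate
  λ: 77° + 54/60 + 10.2/3600 = 77 + 0.900000 + 0.002833 = 77.9028333
  E ⇒ keep positive
Point 4:
  Latitude: 19 + 40/60 + 11.7/3600 = 19.6699167
  hemisphere S, so the sign is −
  Longitude: 34 + 26/60 + 44/3600 = 34.4455556
  E ⇒ keep positive
Point 5:
  Lat: 72° + 19/60 + 10.8/3600 = 72 + 0.316667 + 0.003000 = 72.3196667
  N → positive
  Longitude: 178 + 38/60 + 28.75/3600 = 178.6413194
  W ⇒ negate

1. 3.398139, -137.603667
2. 17.945833, -58.802750
3. -9.476111, 77.902833
4. -19.669917, 34.445556
5. 72.319667, -178.641319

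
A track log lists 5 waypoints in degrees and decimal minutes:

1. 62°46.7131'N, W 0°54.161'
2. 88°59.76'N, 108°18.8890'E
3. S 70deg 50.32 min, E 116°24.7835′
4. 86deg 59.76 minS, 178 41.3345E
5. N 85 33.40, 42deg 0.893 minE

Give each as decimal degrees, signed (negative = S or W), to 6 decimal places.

1. 62.778552, -0.902683
2. 88.996000, 108.314817
3. -70.838667, 116.413058
4. -86.996000, 178.688908
5. 85.556667, 42.014883

Point 1:
  φ: 62 + 46.7131/60 = 62.7785517
  N ⇒ keep positive
  Longitude: 0 + 54.161/60 = 0.9026833
  hemisphere W, so the sign is −
Point 2:
  φ: 59.76′ = 0.996000°; total 88.9960000
  N ⇒ keep positive
  Longitude: 18.889′ = 0.314817°; total 108.3148167
  E ⇒ keep positive
Point 3:
  Latitude: 70 + 50.32/60 = 70.8386667
  hemisphere S, so the sign is −
  Longitude: 116 + 24.7835/60 = 116.4130583
  E ⇒ keep positive
Point 4:
  φ: 59.76′ = 0.996000°; total 86.9960000
  S → negative
  λ: 178 + 41.3345/60 = 178.6889083
  E ⇒ keep positive
Point 5:
  Lat: 85 + 33.4/60 = 85.5566667
  N ⇒ keep positive
  Longitude: 0.893′ = 0.014883°; total 42.0148833
  E → positive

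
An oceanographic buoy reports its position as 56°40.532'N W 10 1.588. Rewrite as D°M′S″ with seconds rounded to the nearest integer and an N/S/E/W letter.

56°40′32″ N, 10°01′35″ W

Lat: 40.53200′ → 40′ and 0.53200 × 60 = 31.92″
Lon: 1.58800′ → 1′ and 0.58800 × 60 = 35.28″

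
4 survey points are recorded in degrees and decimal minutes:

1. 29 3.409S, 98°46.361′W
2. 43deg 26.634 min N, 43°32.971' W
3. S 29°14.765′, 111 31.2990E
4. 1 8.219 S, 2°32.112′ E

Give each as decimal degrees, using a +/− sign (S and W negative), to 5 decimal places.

1. -29.05682, -98.77268
2. 43.44390, -43.54952
3. -29.24608, 111.52165
4. -1.13698, 2.53520

Point 1:
  Latitude: 3.409′ = 0.056817°; total 29.056817
  S ⇒ negate
  Lon: 98 + 46.361/60 = 98.772683
  W ⇒ negate
Point 2:
  Lat: 43 + 26.634/60 = 43.443900
  N → positive
  Lon: 43 + 32.971/60 = 43.549517
  W → negative
Point 3:
  Lat: 14.765′ = 0.246083°; total 29.246083
  S ⇒ negate
  Lon: 31.299′ = 0.521650°; total 111.521650
  E ⇒ keep positive
Point 4:
  φ: 1 + 8.219/60 = 1.136983
  hemisphere S, so the sign is −
  Longitude: 2 + 32.112/60 = 2.535200
  E → positive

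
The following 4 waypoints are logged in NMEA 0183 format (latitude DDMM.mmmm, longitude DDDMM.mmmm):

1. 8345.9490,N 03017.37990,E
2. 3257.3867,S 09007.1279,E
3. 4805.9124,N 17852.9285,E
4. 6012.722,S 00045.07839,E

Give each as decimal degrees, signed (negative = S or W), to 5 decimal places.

Point 1:
  φ: split at 2 digits → 83° and 45.949′; 83 + 45.949/60 = 83.765817
  N → positive
  Longitude: split at 3 digits → 030° and 17.3799′; 30 + 17.3799/60 = 30.289665
  E → positive
Point 2:
  Lat: split at 2 digits → 32° and 57.3867′; 32 + 57.3867/60 = 32.956445
  hemisphere S, so the sign is −
  λ: degrees = first 3 digits = 90, minutes = 7.1279; 90 + 7.1279/60 = 90.118798
  E ⇒ keep positive
Point 3:
  Latitude: degrees = first 2 digits = 48, minutes = 5.9124; 48 + 5.9124/60 = 48.098540
  N ⇒ keep positive
  λ: degrees = first 3 digits = 178, minutes = 52.9285; 178 + 52.9285/60 = 178.882142
  E ⇒ keep positive
Point 4:
  Lat: degrees = first 2 digits = 60, minutes = 12.722; 60 + 12.722/60 = 60.212033
  hemisphere S, so the sign is −
  Longitude: degrees = first 3 digits = 0, minutes = 45.07839; 0 + 45.07839/60 = 0.751307
  E → positive

1. 83.76582, 30.28967
2. -32.95645, 90.11880
3. 48.09854, 178.88214
4. -60.21203, 0.75131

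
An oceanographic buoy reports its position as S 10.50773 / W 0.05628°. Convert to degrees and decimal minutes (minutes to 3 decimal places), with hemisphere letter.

10° 30.464′ S, 0° 3.377′ W

φ: 10° + 0.507730 × 60 = 10° 30.46380′
Lon: fractional part 0.056280 → 3.37680 minutes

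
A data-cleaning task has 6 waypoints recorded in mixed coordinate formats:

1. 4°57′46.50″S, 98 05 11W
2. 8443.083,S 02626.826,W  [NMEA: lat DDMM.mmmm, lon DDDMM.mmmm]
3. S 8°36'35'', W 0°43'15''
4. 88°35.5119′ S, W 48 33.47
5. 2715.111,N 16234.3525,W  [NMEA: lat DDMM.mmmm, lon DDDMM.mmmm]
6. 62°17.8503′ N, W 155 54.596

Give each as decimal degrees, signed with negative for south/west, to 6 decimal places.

1. -4.962917, -98.086389
2. -84.718050, -26.447100
3. -8.609722, -0.720833
4. -88.591865, -48.557833
5. 27.251850, -162.572542
6. 62.297505, -155.909933

Point 1:
  Lat: 57′ + 46.5″ = 57.77500′; 4 + 57.77500/60 = 4.9629167
  hemisphere S, so the sign is −
  Lon: 98° + 5/60 + 11/3600 = 98 + 0.083333 + 0.003056 = 98.0863889
  hemisphere W, so the sign is −
Point 2:
  Latitude: split at 2 digits → 84° and 43.083′; 84 + 43.083/60 = 84.7180500
  hemisphere S, so the sign is −
  Longitude: split at 3 digits → 026° and 26.826′; 26 + 26.826/60 = 26.4471000
  hemisphere W, so the sign is −
Point 3:
  Latitude: 8° + 36/60 + 35/3600 = 8 + 0.600000 + 0.009722 = 8.6097222
  hemisphere S, so the sign is −
  Longitude: 0 + 43/60 + 15/3600 = 0.7208333
  hemisphere W, so the sign is −
Point 4:
  Lat: 35.5119′ = 0.591865°; total 88.5918650
  S ⇒ negate
  λ: 48 + 33.47/60 = 48.5578333
  hemisphere W, so the sign is −
Point 5:
  Lat: split at 2 digits → 27° and 15.111′; 27 + 15.111/60 = 27.2518500
  N ⇒ keep positive
  λ: degrees = first 3 digits = 162, minutes = 34.3525; 162 + 34.3525/60 = 162.5725417
  W ⇒ negate
Point 6:
  Lat: 62 + 17.8503/60 = 62.2975050
  N ⇒ keep positive
  Longitude: 155 + 54.596/60 = 155.9099333
  hemisphere W, so the sign is −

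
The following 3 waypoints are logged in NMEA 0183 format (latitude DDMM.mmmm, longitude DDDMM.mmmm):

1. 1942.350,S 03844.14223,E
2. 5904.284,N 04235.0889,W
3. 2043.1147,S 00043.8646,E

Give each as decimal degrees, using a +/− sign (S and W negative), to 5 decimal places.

Point 1:
  Lat: degrees = first 2 digits = 19, minutes = 42.35; 19 + 42.35/60 = 19.705833
  hemisphere S, so the sign is −
  λ: degrees = first 3 digits = 38, minutes = 44.14223; 38 + 44.14223/60 = 38.735704
  E ⇒ keep positive
Point 2:
  Lat: degrees = first 2 digits = 59, minutes = 4.284; 59 + 4.284/60 = 59.071400
  N ⇒ keep positive
  Lon: split at 3 digits → 042° and 35.0889′; 42 + 35.0889/60 = 42.584815
  W ⇒ negate
Point 3:
  φ: split at 2 digits → 20° and 43.1147′; 20 + 43.1147/60 = 20.718578
  S → negative
  Longitude: split at 3 digits → 000° and 43.8646′; 0 + 43.8646/60 = 0.731077
  E ⇒ keep positive

1. -19.70583, 38.73570
2. 59.07140, -42.58482
3. -20.71858, 0.73108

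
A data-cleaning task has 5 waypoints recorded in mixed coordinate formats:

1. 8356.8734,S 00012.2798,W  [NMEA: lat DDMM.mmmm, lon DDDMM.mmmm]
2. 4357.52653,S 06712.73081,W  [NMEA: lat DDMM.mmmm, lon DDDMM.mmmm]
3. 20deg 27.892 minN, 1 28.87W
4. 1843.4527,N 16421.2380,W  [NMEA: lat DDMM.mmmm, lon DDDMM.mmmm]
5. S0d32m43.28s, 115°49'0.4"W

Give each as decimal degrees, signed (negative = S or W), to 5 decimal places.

Point 1:
  φ: split at 2 digits → 83° and 56.8734′; 83 + 56.8734/60 = 83.947890
  S → negative
  λ: degrees = first 3 digits = 0, minutes = 12.2798; 0 + 12.2798/60 = 0.204663
  hemisphere W, so the sign is −
Point 2:
  Latitude: split at 2 digits → 43° and 57.52653′; 43 + 57.52653/60 = 43.958776
  S ⇒ negate
  Longitude: split at 3 digits → 067° and 12.73081′; 67 + 12.73081/60 = 67.212180
  W → negative
Point 3:
  φ: 27.892′ = 0.464867°; total 20.464867
  N ⇒ keep positive
  λ: 1 + 28.87/60 = 1.481167
  W ⇒ negate
Point 4:
  Lat: split at 2 digits → 18° and 43.4527′; 18 + 43.4527/60 = 18.724212
  N → positive
  λ: split at 3 digits → 164° and 21.238′; 164 + 21.238/60 = 164.353967
  hemisphere W, so the sign is −
Point 5:
  φ: 32′ + 43.28″ = 32.72133′; 0 + 32.72133/60 = 0.545356
  hemisphere S, so the sign is −
  λ: 115 + 49/60 + 0.4/3600 = 115.816778
  hemisphere W, so the sign is −

1. -83.94789, -0.20466
2. -43.95878, -67.21218
3. 20.46487, -1.48117
4. 18.72421, -164.35397
5. -0.54536, -115.81678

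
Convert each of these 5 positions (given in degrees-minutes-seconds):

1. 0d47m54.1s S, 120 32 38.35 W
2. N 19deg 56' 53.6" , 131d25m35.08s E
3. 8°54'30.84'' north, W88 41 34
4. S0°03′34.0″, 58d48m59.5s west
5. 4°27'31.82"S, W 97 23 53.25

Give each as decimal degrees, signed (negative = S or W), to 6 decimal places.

1. -0.798361, -120.543986
2. 19.948222, 131.426411
3. 8.908567, -88.692778
4. -0.059444, -58.816528
5. -4.458839, -97.398125

Point 1:
  Lat: 0° + 47/60 + 54.1/3600 = 0 + 0.783333 + 0.015028 = 0.7983611
  hemisphere S, so the sign is −
  λ: 120° + 32/60 + 38.35/3600 = 120 + 0.533333 + 0.010653 = 120.5439861
  hemisphere W, so the sign is −
Point 2:
  Lat: 19 + 56/60 + 53.6/3600 = 19.9482222
  N ⇒ keep positive
  λ: 131° + 25/60 + 35.08/3600 = 131 + 0.416667 + 0.009744 = 131.4264111
  E → positive
Point 3:
  Lat: 54′ + 30.84″ = 54.51400′; 8 + 54.51400/60 = 8.9085667
  N ⇒ keep positive
  Longitude: 41′ + 34″ = 41.56667′; 88 + 41.56667/60 = 88.6927778
  hemisphere W, so the sign is −
Point 4:
  Latitude: 3′ + 34″ = 3.56667′; 0 + 3.56667/60 = 0.0594444
  S ⇒ negate
  Longitude: 58° + 48/60 + 59.5/3600 = 58 + 0.800000 + 0.016528 = 58.8165278
  W → negative
Point 5:
  φ: 4° + 27/60 + 31.82/3600 = 4 + 0.450000 + 0.008839 = 4.4588389
  S → negative
  Longitude: 23′ + 53.25″ = 23.88750′; 97 + 23.88750/60 = 97.3981250
  W → negative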